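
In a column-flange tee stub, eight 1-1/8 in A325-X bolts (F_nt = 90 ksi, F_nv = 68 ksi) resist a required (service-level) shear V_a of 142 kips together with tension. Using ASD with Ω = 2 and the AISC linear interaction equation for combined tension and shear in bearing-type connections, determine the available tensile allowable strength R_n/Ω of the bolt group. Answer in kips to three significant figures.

A_b = π·1.125²/4 = 0.994 in²; f_rv = 142 / (8 × 0.994) = 17.86 ksi.
F'_nt = 1.3 F_nt − (Ω F_nt / F_nv) f_rv = 1.3·90 − (2·90/68)·17.86 = 69.73 ksi, capped at F_nt → F'_nt = 69.73 ksi.
R_n = F'_nt · A_b · n = 69.73 × 0.994 × 8 = 554.5 kips.
Allowable strength R_n/Ω = 554.5 / 2 = 277 kips.

277 kips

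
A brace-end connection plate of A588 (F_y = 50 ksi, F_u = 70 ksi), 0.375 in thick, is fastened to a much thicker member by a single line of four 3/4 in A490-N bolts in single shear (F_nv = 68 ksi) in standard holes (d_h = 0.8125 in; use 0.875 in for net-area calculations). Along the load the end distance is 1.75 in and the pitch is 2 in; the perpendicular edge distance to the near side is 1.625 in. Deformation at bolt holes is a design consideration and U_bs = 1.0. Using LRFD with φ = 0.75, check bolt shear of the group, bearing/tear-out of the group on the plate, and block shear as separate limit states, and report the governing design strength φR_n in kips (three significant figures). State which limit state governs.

78.8 kips (block shear governs)

Bolt shear: A_b = π·0.75²/4 = 0.4418 in²; R_n = 68 × 0.4418 × 4 × 1 = 120.2 kips → 0.75 × 120.2 = 90.1 kips.
Bearing: edge l_c = 1.344, r_n = 42.33 kips; interior l_c = 1.188, r_n = 37.41 kips; R_n = 42.33 + 3·37.41 = 154.5 kips → 116 kips.
Block shear: A_gv = 2.906, A_nv = 1.758, A_nt = 0.4453 in²; R_n = min(0.6F_uA_nv, 0.6F_yA_gv) + U_bs·F_u·A_nt = 105 kips → 78.8 kips.
Block shear governs: 78.8 kips.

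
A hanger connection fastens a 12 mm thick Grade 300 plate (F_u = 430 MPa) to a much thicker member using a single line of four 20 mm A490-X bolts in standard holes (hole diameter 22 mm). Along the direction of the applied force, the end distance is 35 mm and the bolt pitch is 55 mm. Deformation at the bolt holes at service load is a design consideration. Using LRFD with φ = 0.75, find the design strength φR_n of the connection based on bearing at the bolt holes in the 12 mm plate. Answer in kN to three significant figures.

Per bolt r_n = 1.2 l_c t F_u ≤ 2.4 d t F_u; upper limit = 2.4 × 20 × 12 × 430 / 1000 = 247.7 kN.
Edge bolt: l_c = 35 − 22/2 = 24 mm → 1.2 × 24 × 12 × 430 / 1000 = 148.6 → r_n = 148.6 kN.
Interior bolts: l_c = 55 − 22 = 33 mm → 1.2 × 33 × 12 × 430 / 1000 = 204.3 → r_n = 204.3 kN.
R_n = 1 × 148.6 + 3 × 204.3 = 761.6 kN.
Design strength φR_n = 0.75 × 761.6 = 571 kN.

571 kN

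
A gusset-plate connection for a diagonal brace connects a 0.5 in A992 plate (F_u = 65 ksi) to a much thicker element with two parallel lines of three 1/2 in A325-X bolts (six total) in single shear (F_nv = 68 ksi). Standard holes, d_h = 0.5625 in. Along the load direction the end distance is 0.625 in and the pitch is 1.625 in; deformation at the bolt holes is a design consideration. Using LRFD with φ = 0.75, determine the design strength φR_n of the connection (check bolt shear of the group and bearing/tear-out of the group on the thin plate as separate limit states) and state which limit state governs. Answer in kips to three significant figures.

Bolt shear: A_b = π·0.5²/4 = 0.1963 in²; R_n = 68 × 0.1963 × 6 × 1 = 80.11 kips → 0.75 × 80.11 = 60.1 kips.
Bearing (1.2 l_c t F_u ≤ 2.4 d t F_u): upper limit = 2.4·0.5·0.5·65 = 39 kips.
  Edge l_c = 0.625 − 0.5625/2 = 0.3438 → r_n = 13.41 kips; interior l_c = 1.625 − 0.5625 = 1.062 → r_n = 39 kips.
  R_n,bearing = 2·13.41 + 4·39 = 182.8 kips → 0.75 × 182.8 = 137 kips.
Bolt shear governs: 60.1 kips.

60.1 kips (bolt shear governs)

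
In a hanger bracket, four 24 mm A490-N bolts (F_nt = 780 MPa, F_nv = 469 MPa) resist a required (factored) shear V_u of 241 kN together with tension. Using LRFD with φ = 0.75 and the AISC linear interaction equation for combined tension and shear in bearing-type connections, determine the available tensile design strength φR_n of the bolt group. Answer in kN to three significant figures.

A_b = π·24²/4 = 452.4 mm²; f_rv = 241 × 1000 / (4 × 452.4) = 133.2 MPa.
F'_nt = 1.3 F_nt − (F_nt / φF_nv) f_rv = 1.3·780 − (780/(0.75·469))·133.2 = 718.7 MPa, capped at F_nt → F'_nt = 718.7 MPa.
R_n = F'_nt · A_b · n = 718.7 × 452.4 × 4 / 1000 = 1300 kN.
Design strength φR_n = 0.75 × 1300 = 975 kN.

975 kN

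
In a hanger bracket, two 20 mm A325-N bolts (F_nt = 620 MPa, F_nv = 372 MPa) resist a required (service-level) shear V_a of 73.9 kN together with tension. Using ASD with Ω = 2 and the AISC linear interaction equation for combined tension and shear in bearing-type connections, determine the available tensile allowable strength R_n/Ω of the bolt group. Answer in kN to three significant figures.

A_b = π·20²/4 = 314.2 mm²; f_rv = 73.9 × 1000 / (2 × 314.2) = 117.6 MPa.
F'_nt = 1.3 F_nt − (Ω F_nt / F_nv) f_rv = 1.3·620 − (2·620/372)·117.6 = 413.9 MPa, capped at F_nt → F'_nt = 413.9 MPa.
R_n = F'_nt · A_b · n = 413.9 × 314.2 × 2 / 1000 = 260.1 kN.
Allowable strength R_n/Ω = 260.1 / 2 = 130 kN.

130 kN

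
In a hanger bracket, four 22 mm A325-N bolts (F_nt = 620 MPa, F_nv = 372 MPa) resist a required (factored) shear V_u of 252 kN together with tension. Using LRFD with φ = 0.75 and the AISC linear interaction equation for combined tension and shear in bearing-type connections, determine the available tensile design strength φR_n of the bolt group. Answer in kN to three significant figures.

499 kN

A_b = π·22²/4 = 380.1 mm²; f_rv = 252 × 1000 / (4 × 380.1) = 165.7 MPa.
F'_nt = 1.3 F_nt − (F_nt / φF_nv) f_rv = 1.3·620 − (620/(0.75·372))·165.7 = 437.7 MPa, capped at F_nt → F'_nt = 437.7 MPa.
R_n = F'_nt · A_b · n = 437.7 × 380.1 × 4 / 1000 = 665.5 kN.
Design strength φR_n = 0.75 × 665.5 = 499 kN.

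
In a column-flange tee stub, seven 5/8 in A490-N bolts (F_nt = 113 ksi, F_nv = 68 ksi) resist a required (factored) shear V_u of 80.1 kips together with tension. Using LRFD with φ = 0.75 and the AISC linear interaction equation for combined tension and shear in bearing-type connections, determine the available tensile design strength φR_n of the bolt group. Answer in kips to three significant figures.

104 kips

A_b = π·0.625²/4 = 0.3068 in²; f_rv = 80.1 / (7 × 0.3068) = 37.3 ksi.
F'_nt = 1.3 F_nt − (F_nt / φF_nv) f_rv = 1.3·113 − (113/(0.75·68))·37.3 = 64.26 ksi, capped at F_nt → F'_nt = 64.26 ksi.
R_n = F'_nt · A_b · n = 64.26 × 0.3068 × 7 = 138 kips.
Design strength φR_n = 0.75 × 138 = 104 kips.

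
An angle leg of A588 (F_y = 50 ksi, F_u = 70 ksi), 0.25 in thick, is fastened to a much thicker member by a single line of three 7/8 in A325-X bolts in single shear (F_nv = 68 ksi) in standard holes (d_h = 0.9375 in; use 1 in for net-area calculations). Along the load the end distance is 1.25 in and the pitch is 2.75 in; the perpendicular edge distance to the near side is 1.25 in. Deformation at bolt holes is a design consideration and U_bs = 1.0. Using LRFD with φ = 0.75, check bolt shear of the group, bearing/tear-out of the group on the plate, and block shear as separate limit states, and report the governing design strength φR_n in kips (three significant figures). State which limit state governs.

Bolt shear: A_b = π·0.875²/4 = 0.6013 in²; R_n = 68 × 0.6013 × 3 × 1 = 122.7 kips → 0.75 × 122.7 = 92 kips.
Bearing: edge l_c = 0.7812, r_n = 16.41 kips; interior l_c = 1.812, r_n = 36.75 kips; R_n = 16.41 + 2·36.75 = 89.91 kips → 67.4 kips.
Block shear: A_gv = 1.688, A_nv = 1.062, A_nt = 0.1875 in²; R_n = min(0.6F_uA_nv, 0.6F_yA_gv) + U_bs·F_u·A_nt = 57.75 kips → 43.3 kips.
Block shear governs: 43.3 kips.

43.3 kips (block shear governs)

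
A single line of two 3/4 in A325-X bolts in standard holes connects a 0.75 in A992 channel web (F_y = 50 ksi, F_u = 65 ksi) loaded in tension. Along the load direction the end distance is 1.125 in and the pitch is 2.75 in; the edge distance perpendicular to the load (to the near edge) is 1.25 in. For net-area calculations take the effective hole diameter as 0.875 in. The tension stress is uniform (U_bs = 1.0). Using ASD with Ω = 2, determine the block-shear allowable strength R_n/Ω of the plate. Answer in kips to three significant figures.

57.3 kips

Shear plane L_v = 1.125 + 1·2.75 = 3.875 in; A_gv = 3.875 × 0.75 = 2.906 in².
A_nv = (3.875 − 1.5·0.875) × 0.75 = 1.922 in².
A_nt = (1.25 − 0.5·0.875) × 0.75 = 0.6094 in².
0.6 F_u A_nv = 74.95 kips; 0.6 F_y A_gv = 87.19 kips → shear rupture governs the shear term.
R_n = 74.95 + 1.0 × 65 × 0.6094 = 114.6 kips.
Allowable strength R_n/Ω = 114.6 / 2 = 57.3 kips.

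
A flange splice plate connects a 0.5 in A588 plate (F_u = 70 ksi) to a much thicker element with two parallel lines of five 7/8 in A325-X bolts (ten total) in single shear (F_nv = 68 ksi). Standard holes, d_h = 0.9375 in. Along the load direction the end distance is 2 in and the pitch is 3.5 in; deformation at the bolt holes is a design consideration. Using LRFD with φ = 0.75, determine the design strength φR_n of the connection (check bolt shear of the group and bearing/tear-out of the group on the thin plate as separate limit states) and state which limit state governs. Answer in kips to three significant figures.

Bolt shear: A_b = π·0.875²/4 = 0.6013 in²; R_n = 68 × 0.6013 × 10 × 1 = 408.9 kips → 0.75 × 408.9 = 307 kips.
Bearing (1.2 l_c t F_u ≤ 2.4 d t F_u): upper limit = 2.4·0.875·0.5·70 = 73.5 kips.
  Edge l_c = 2 − 0.9375/2 = 1.531 → r_n = 64.31 kips; interior l_c = 3.5 − 0.9375 = 2.562 → r_n = 73.5 kips.
  R_n,bearing = 2·64.31 + 8·73.5 = 716.6 kips → 0.75 × 716.6 = 537 kips.
Bolt shear governs: 307 kips.

307 kips (bolt shear governs)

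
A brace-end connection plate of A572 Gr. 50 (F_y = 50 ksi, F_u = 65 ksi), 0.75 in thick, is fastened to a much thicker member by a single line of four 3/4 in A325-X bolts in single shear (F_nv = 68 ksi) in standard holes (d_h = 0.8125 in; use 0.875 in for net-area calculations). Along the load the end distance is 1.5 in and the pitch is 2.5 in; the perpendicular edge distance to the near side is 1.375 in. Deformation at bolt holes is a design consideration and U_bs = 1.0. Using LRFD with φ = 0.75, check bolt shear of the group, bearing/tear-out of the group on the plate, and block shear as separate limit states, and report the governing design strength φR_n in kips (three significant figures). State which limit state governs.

Bolt shear: A_b = π·0.75²/4 = 0.4418 in²; R_n = 68 × 0.4418 × 4 × 1 = 120.2 kips → 0.75 × 120.2 = 90.1 kips.
Bearing: edge l_c = 1.094, r_n = 63.98 kips; interior l_c = 1.688, r_n = 87.75 kips; R_n = 63.98 + 3·87.75 = 327.2 kips → 245 kips.
Block shear: A_gv = 6.75, A_nv = 4.453, A_nt = 0.7031 in²; R_n = min(0.6F_uA_nv, 0.6F_yA_gv) + U_bs·F_u·A_nt = 219.4 kips → 165 kips.
Bolt shear governs: 90.1 kips.

90.1 kips (bolt shear governs)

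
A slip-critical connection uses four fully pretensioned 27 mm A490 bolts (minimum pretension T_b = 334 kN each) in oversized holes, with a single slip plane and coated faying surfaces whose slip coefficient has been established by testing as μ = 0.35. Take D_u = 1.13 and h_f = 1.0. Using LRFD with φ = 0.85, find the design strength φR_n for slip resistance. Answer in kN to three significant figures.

R_n = μ · D_u · h_f · T_b · n_s · n_b = 0.35 × 1.13 × 1.0 × 334 × 1 × 4 = 528.4 kN.
Design strength φR_n = 0.85 × 528.4 = 449 kN.

449 kN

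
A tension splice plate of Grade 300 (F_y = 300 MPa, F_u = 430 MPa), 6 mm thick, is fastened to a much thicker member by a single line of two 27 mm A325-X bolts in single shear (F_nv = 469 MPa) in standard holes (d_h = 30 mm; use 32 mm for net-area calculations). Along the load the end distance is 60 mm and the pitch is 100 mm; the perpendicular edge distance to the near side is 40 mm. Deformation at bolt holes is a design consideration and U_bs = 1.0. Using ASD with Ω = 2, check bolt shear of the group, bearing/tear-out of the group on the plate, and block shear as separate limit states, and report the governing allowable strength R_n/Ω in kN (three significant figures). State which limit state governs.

117 kN (block shear governs)

Bolt shear: A_b = π·27²/4 = 572.6 mm²; R_n = 469 × 572.6 × 2 × 1 / 1000 = 537.1 kN → 537.1 / 2 = 269 kN.
Bearing: edge l_c = 45, r_n = 139.3 kN; interior l_c = 70, r_n = 167.2 kN; R_n = 139.3 + 1·167.2 = 306.5 kN → 153 kN.
Block shear: A_gv = 960, A_nv = 672, A_nt = 144 mm²; R_n = min(0.6F_uA_nv, 0.6F_yA_gv) + U_bs·F_u·A_nt = 234.7 kN → 117 kN.
Block shear governs: 117 kN.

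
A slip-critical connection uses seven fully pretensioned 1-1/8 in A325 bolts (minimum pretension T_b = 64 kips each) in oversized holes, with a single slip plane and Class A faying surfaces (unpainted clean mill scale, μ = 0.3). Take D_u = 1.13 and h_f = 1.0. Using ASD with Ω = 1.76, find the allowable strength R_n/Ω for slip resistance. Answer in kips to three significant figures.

86.3 kips

R_n = μ · D_u · h_f · T_b · n_s · n_b = 0.3 × 1.13 × 1.0 × 64 × 1 × 7 = 151.9 kips.
Allowable strength R_n/Ω = 151.9 / 1.76 = 86.3 kips.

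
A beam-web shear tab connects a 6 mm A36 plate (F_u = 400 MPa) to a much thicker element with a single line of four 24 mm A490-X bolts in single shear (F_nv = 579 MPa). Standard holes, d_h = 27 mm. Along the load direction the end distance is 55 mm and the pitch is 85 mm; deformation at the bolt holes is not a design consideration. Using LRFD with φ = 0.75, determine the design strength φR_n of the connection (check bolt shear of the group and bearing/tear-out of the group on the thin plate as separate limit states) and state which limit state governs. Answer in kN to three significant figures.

501 kN (bearing governs)

Bolt shear: A_b = π·24²/4 = 452.4 mm²; R_n = 579 × 452.4 × 4 × 1 / 1000 = 1048 kN → 0.75 × 1048 = 786 kN.
Bearing (1.5 l_c t F_u ≤ 3.0 d t F_u): upper limit = 3.0·24·6·400 / 1000 = 172.8 kN.
  Edge l_c = 55 − 27/2 = 41.5 → r_n = 149.4 kN; interior l_c = 85 − 27 = 58 → r_n = 172.8 kN.
  R_n,bearing = 1·149.4 + 3·172.8 = 667.8 kN → 0.75 × 667.8 = 501 kN.
Bearing governs: 501 kN.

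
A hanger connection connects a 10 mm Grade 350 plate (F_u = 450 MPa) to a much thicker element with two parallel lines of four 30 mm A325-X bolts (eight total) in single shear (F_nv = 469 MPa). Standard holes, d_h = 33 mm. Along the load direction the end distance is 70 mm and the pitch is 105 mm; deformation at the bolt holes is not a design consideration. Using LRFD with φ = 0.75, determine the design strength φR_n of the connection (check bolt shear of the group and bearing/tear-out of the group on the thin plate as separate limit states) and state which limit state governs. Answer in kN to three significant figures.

1990 kN (bolt shear governs)

Bolt shear: A_b = π·30²/4 = 706.9 mm²; R_n = 469 × 706.9 × 8 × 1 / 1000 = 2652 kN → 0.75 × 2652 = 1990 kN.
Bearing (1.5 l_c t F_u ≤ 3.0 d t F_u): upper limit = 3.0·30·10·450 / 1000 = 405 kN.
  Edge l_c = 70 − 33/2 = 53.5 → r_n = 361.1 kN; interior l_c = 105 − 33 = 72 → r_n = 405 kN.
  R_n,bearing = 2·361.1 + 6·405 = 3152 kN → 0.75 × 3152 = 2360 kN.
Bolt shear governs: 1990 kN.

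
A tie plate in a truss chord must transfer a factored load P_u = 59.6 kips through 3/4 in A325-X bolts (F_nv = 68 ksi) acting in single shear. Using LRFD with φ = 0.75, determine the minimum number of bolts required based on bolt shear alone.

A_b = π·0.75²/4 = 0.4418 in².
Per-bolt design strength φR_n = 0.75 × 68 × 0.4418 × 1 = 22.53 kips.
n ≥ 59.6 / 22.53 = 2.645 → use 3 bolts.

3 bolts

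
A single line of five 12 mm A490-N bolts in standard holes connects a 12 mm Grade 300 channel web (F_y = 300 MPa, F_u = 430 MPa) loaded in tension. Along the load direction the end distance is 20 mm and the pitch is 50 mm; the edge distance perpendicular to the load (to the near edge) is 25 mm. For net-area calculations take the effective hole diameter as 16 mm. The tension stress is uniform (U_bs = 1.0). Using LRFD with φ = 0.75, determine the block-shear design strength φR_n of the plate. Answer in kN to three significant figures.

Shear plane L_v = 20 + 4·50 = 220 mm; A_gv = 220 × 12 = 2640 mm².
A_nv = (220 − 4.5·16) × 12 = 1776 mm².
A_nt = (25 − 0.5·16) × 12 = 204 mm².
0.6 F_u A_nv = 458.2 kN; 0.6 F_y A_gv = 475.2 kN → shear rupture governs the shear term.
R_n = 458.2 + 1.0 × 430 × 204 / 1000 = 545.9 kN.
Design strength φR_n = 0.75 × 545.9 = 409 kN.

409 kN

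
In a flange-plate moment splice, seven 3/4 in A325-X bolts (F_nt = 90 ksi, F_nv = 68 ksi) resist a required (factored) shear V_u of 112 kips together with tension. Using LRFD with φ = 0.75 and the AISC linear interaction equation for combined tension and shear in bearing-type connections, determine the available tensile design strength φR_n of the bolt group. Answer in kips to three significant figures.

A_b = π·0.75²/4 = 0.4418 in²; f_rv = 112 / (7 × 0.4418) = 36.22 ksi.
F'_nt = 1.3 F_nt − (F_nt / φF_nv) f_rv = 1.3·90 − (90/(0.75·68))·36.22 = 53.09 ksi, capped at F_nt → F'_nt = 53.09 ksi.
R_n = F'_nt · A_b · n = 53.09 × 0.4418 × 7 = 164.2 kips.
Design strength φR_n = 0.75 × 164.2 = 123 kips.

123 kips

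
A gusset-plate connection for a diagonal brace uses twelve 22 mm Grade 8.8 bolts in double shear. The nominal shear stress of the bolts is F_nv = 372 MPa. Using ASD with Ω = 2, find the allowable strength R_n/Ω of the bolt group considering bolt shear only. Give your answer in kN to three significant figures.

A_b = π × 22² / 4 = 380.1 mm².
R_n = F_nv · A_b · n · n_s = 372 × 380.1 × 12 × 2 / 1000 = 3394 kN.
Allowable strength R_n/Ω = 3394 / 2 = 1700 kN.

1700 kN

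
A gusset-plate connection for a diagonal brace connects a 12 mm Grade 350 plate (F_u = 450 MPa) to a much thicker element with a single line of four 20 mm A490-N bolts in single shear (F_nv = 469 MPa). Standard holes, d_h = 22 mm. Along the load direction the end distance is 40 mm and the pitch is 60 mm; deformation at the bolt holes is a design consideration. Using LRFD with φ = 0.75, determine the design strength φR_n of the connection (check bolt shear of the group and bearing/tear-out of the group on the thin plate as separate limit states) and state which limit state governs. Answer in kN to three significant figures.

Bolt shear: A_b = π·20²/4 = 314.2 mm²; R_n = 469 × 314.2 × 4 × 1 / 1000 = 589.4 kN → 0.75 × 589.4 = 442 kN.
Bearing (1.2 l_c t F_u ≤ 2.4 d t F_u): upper limit = 2.4·20·12·450 / 1000 = 259.2 kN.
  Edge l_c = 40 − 22/2 = 29 → r_n = 187.9 kN; interior l_c = 60 − 22 = 38 → r_n = 246.2 kN.
  R_n,bearing = 1·187.9 + 3·246.2 = 926.6 kN → 0.75 × 926.6 = 695 kN.
Bolt shear governs: 442 kN.

442 kN (bolt shear governs)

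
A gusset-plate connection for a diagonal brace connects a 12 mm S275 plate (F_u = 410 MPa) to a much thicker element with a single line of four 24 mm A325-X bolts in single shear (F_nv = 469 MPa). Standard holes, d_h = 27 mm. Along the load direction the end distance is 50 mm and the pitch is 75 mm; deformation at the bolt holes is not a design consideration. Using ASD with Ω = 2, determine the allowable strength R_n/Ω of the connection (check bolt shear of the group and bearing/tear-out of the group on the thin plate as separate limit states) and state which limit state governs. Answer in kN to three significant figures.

424 kN (bolt shear governs)

Bolt shear: A_b = π·24²/4 = 452.4 mm²; R_n = 469 × 452.4 × 4 × 1 / 1000 = 848.7 kN → 848.7 / 2 = 424 kN.
Bearing (1.5 l_c t F_u ≤ 3.0 d t F_u): upper limit = 3.0·24·12·410 / 1000 = 354.2 kN.
  Edge l_c = 50 − 27/2 = 36.5 → r_n = 269.4 kN; interior l_c = 75 − 27 = 48 → r_n = 354.2 kN.
  R_n,bearing = 1·269.4 + 3·354.2 = 1332 kN → 1332 / 2 = 666 kN.
Bolt shear governs: 424 kN.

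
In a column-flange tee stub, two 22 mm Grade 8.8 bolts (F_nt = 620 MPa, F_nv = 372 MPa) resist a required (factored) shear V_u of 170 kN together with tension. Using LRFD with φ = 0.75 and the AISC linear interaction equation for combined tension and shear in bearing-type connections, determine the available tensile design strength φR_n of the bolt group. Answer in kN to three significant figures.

176 kN

A_b = π·22²/4 = 380.1 mm²; f_rv = 170 × 1000 / (2 × 380.1) = 223.6 MPa.
F'_nt = 1.3 F_nt − (F_nt / φF_nv) f_rv = 1.3·620 − (620/(0.75·372))·223.6 = 309.1 MPa, capped at F_nt → F'_nt = 309.1 MPa.
R_n = F'_nt · A_b · n = 309.1 × 380.1 × 2 / 1000 = 235 kN.
Design strength φR_n = 0.75 × 235 = 176 kN.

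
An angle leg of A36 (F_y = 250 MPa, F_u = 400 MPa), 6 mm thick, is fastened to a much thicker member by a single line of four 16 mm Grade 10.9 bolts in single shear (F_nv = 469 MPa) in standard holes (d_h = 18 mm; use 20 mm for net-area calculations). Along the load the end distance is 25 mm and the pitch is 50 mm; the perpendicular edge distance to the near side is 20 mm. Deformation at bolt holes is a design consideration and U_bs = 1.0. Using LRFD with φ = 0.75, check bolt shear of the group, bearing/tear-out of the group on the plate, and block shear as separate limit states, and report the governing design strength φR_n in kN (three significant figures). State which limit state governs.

Bolt shear: A_b = π·16²/4 = 201.1 mm²; R_n = 469 × 201.1 × 4 × 1 / 1000 = 377.2 kN → 0.75 × 377.2 = 283 kN.
Bearing: edge l_c = 16, r_n = 46.08 kN; interior l_c = 32, r_n = 92.16 kN; R_n = 46.08 + 3·92.16 = 322.6 kN → 242 kN.
Block shear: A_gv = 1050, A_nv = 630, A_nt = 60 mm²; R_n = min(0.6F_uA_nv, 0.6F_yA_gv) + U_bs·F_u·A_nt = 175.2 kN → 131 kN.
Block shear governs: 131 kN.

131 kN (block shear governs)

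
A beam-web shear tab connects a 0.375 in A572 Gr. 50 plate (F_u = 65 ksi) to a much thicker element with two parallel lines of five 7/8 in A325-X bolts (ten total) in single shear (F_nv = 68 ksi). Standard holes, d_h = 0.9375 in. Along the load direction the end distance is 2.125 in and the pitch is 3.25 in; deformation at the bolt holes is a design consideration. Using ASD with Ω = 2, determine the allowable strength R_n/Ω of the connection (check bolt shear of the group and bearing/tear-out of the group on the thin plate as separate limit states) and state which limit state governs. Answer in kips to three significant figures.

Bolt shear: A_b = π·0.875²/4 = 0.6013 in²; R_n = 68 × 0.6013 × 10 × 1 = 408.9 kips → 408.9 / 2 = 204 kips.
Bearing (1.2 l_c t F_u ≤ 2.4 d t F_u): upper limit = 2.4·0.875·0.375·65 = 51.19 kips.
  Edge l_c = 2.125 − 0.9375/2 = 1.656 → r_n = 48.45 kips; interior l_c = 3.25 − 0.9375 = 2.312 → r_n = 51.19 kips.
  R_n,bearing = 2·48.45 + 8·51.19 = 506.4 kips → 506.4 / 2 = 253 kips.
Bolt shear governs: 204 kips.

204 kips (bolt shear governs)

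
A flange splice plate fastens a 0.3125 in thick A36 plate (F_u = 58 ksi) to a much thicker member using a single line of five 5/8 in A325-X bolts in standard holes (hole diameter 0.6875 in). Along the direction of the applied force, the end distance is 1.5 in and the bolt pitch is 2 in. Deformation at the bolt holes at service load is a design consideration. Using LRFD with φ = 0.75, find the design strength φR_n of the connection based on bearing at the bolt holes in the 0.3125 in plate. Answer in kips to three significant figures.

Per bolt r_n = 1.2 l_c t F_u ≤ 2.4 d t F_u; upper limit = 2.4 × 0.625 × 0.3125 × 58 = 27.19 kips.
Edge bolt: l_c = 1.5 − 0.6875/2 = 1.156 in → 1.2 × 1.156 × 0.3125 × 58 = 25.15 → r_n = 25.15 kips.
Interior bolts: l_c = 2 − 0.6875 = 1.312 in → 1.2 × 1.312 × 0.3125 × 58 = 28.55 → r_n = 27.19 kips.
R_n = 1 × 25.15 + 4 × 27.19 = 133.9 kips.
Design strength φR_n = 0.75 × 133.9 = 100 kips.

100 kips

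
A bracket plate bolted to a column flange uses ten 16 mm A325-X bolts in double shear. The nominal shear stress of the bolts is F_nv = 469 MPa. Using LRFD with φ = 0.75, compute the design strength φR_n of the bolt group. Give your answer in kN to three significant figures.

1410 kN

A_b = π × 16² / 4 = 201.1 mm².
R_n = F_nv · A_b · n · n_s = 469 × 201.1 × 10 × 2 / 1000 = 1886 kN.
Design strength φR_n = 0.75 × 1886 = 1410 kN.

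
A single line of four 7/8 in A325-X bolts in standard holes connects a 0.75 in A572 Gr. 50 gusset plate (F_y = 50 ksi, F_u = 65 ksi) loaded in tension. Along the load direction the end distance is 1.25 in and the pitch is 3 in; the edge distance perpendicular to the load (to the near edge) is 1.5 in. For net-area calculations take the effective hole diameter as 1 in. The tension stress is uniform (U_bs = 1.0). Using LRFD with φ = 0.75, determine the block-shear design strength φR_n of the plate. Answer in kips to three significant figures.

Shear plane L_v = 1.25 + 3·3 = 10.25 in; A_gv = 10.25 × 0.75 = 7.688 in².
A_nv = (10.25 − 3.5·1) × 0.75 = 5.062 in².
A_nt = (1.5 − 0.5·1) × 0.75 = 0.75 in².
0.6 F_u A_nv = 197.4 kips; 0.6 F_y A_gv = 230.6 kips → shear rupture governs the shear term.
R_n = 197.4 + 1.0 × 65 × 0.75 = 246.2 kips.
Design strength φR_n = 0.75 × 246.2 = 185 kips.

185 kips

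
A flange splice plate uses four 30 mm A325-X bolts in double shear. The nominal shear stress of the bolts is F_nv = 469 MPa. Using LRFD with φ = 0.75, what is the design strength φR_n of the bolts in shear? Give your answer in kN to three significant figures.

A_b = π × 30² / 4 = 706.9 mm².
R_n = F_nv · A_b · n · n_s = 469 × 706.9 × 4 × 2 / 1000 = 2652 kN.
Design strength φR_n = 0.75 × 2652 = 1990 kN.

1990 kN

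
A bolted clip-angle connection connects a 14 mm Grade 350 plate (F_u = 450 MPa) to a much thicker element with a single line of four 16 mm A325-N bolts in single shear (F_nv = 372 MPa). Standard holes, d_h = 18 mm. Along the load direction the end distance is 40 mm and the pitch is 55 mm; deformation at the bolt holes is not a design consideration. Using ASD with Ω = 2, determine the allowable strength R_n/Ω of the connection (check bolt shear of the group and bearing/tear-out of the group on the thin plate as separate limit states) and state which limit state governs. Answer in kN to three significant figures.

150 kN (bolt shear governs)

Bolt shear: A_b = π·16²/4 = 201.1 mm²; R_n = 372 × 201.1 × 4 × 1 / 1000 = 299.2 kN → 299.2 / 2 = 150 kN.
Bearing (1.5 l_c t F_u ≤ 3.0 d t F_u): upper limit = 3.0·16·14·450 / 1000 = 302.4 kN.
  Edge l_c = 40 − 18/2 = 31 → r_n = 292.9 kN; interior l_c = 55 − 18 = 37 → r_n = 302.4 kN.
  R_n,bearing = 1·292.9 + 3·302.4 = 1200 kN → 1200 / 2 = 600 kN.
Bolt shear governs: 150 kN.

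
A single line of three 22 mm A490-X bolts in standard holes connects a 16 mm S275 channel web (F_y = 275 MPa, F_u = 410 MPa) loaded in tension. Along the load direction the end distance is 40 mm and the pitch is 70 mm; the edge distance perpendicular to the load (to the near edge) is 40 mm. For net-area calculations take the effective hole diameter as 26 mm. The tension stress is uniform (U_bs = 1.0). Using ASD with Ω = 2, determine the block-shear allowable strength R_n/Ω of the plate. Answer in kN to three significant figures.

Shear plane L_v = 40 + 2·70 = 180 mm; A_gv = 180 × 16 = 2880 mm².
A_nv = (180 − 2.5·26) × 16 = 1840 mm².
A_nt = (40 − 0.5·26) × 16 = 432 mm².
0.6 F_u A_nv = 452.6 kN; 0.6 F_y A_gv = 475.2 kN → shear rupture governs the shear term.
R_n = 452.6 + 1.0 × 410 × 432 / 1000 = 629.8 kN.
Allowable strength R_n/Ω = 629.8 / 2 = 315 kN.

315 kN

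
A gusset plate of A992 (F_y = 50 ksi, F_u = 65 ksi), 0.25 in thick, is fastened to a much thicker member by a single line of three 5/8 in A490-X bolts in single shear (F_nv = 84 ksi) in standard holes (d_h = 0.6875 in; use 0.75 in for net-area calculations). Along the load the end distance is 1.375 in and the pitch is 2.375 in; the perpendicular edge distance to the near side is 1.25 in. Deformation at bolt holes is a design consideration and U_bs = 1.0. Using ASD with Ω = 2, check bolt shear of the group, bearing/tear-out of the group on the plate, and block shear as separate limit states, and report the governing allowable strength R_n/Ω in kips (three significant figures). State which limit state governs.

Bolt shear: A_b = π·0.625²/4 = 0.3068 in²; R_n = 84 × 0.3068 × 3 × 1 = 77.31 kips → 77.31 / 2 = 38.7 kips.
Bearing: edge l_c = 1.031, r_n = 20.11 kips; interior l_c = 1.688, r_n = 24.38 kips; R_n = 20.11 + 2·24.38 = 68.86 kips → 34.4 kips.
Block shear: A_gv = 1.531, A_nv = 1.062, A_nt = 0.2188 in²; R_n = min(0.6F_uA_nv, 0.6F_yA_gv) + U_bs·F_u·A_nt = 55.66 kips → 27.8 kips.
Block shear governs: 27.8 kips.

27.8 kips (block shear governs)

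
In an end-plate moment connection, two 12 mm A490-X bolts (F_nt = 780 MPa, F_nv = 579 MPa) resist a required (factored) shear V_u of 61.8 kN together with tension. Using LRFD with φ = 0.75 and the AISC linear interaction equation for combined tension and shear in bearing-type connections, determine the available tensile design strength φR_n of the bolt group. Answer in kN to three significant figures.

88.8 kN

A_b = π·12²/4 = 113.1 mm²; f_rv = 61.8 × 1000 / (2 × 113.1) = 273.2 MPa.
F'_nt = 1.3 F_nt − (F_nt / φF_nv) f_rv = 1.3·780 − (780/(0.75·579))·273.2 = 523.2 MPa, capped at F_nt → F'_nt = 523.2 MPa.
R_n = F'_nt · A_b · n = 523.2 × 113.1 × 2 / 1000 = 118.4 kN.
Design strength φR_n = 0.75 × 118.4 = 88.8 kN.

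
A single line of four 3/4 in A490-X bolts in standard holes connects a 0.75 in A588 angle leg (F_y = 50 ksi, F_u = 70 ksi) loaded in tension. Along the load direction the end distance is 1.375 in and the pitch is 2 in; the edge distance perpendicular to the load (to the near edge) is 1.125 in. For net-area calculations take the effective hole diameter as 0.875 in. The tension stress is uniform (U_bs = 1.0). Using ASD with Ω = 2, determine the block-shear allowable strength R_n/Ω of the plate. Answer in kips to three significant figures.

Shear plane L_v = 1.375 + 3·2 = 7.375 in; A_gv = 7.375 × 0.75 = 5.531 in².
A_nv = (7.375 − 3.5·0.875) × 0.75 = 3.234 in².
A_nt = (1.125 − 0.5·0.875) × 0.75 = 0.5156 in².
0.6 F_u A_nv = 135.8 kips; 0.6 F_y A_gv = 165.9 kips → shear rupture governs the shear term.
R_n = 135.8 + 1.0 × 70 × 0.5156 = 171.9 kips.
Allowable strength R_n/Ω = 171.9 / 2 = 86 kips.

86 kips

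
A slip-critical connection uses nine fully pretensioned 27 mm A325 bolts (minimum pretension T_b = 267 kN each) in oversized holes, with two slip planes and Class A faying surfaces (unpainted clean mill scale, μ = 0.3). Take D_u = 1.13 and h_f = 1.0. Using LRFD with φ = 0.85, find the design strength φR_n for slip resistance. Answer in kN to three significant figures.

1380 kN

R_n = μ · D_u · h_f · T_b · n_s · n_b = 0.3 × 1.13 × 1.0 × 267 × 2 × 9 = 1629 kN.
Design strength φR_n = 0.85 × 1629 = 1380 kN.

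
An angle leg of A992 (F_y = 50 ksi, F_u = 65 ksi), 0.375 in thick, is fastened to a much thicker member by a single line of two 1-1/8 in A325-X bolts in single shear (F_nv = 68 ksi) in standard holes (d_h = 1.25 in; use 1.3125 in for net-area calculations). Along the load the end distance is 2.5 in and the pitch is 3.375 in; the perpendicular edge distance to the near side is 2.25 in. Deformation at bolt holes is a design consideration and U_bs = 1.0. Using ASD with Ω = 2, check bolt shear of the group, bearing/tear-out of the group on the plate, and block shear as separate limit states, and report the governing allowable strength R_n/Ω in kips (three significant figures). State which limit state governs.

Bolt shear: A_b = π·1.125²/4 = 0.994 in²; R_n = 68 × 0.994 × 2 × 1 = 135.2 kips → 135.2 / 2 = 67.6 kips.
Bearing: edge l_c = 1.875, r_n = 54.84 kips; interior l_c = 2.125, r_n = 62.16 kips; R_n = 54.84 + 1·62.16 = 117 kips → 58.5 kips.
Block shear: A_gv = 2.203, A_nv = 1.465, A_nt = 0.5977 in²; R_n = min(0.6F_uA_nv, 0.6F_yA_gv) + U_bs·F_u·A_nt = 95.98 kips → 48 kips.
Block shear governs: 48 kips.

48 kips (block shear governs)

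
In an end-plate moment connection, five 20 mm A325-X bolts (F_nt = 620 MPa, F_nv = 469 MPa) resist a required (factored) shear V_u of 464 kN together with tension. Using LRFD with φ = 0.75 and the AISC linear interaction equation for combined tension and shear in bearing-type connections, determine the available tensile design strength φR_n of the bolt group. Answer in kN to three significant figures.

336 kN

A_b = π·20²/4 = 314.2 mm²; f_rv = 464 × 1000 / (5 × 314.2) = 295.4 MPa.
F'_nt = 1.3 F_nt − (F_nt / φF_nv) f_rv = 1.3·620 − (620/(0.75·469))·295.4 = 285.3 MPa, capped at F_nt → F'_nt = 285.3 MPa.
R_n = F'_nt · A_b · n = 285.3 × 314.2 × 5 / 1000 = 448.2 kN.
Design strength φR_n = 0.75 × 448.2 = 336 kN.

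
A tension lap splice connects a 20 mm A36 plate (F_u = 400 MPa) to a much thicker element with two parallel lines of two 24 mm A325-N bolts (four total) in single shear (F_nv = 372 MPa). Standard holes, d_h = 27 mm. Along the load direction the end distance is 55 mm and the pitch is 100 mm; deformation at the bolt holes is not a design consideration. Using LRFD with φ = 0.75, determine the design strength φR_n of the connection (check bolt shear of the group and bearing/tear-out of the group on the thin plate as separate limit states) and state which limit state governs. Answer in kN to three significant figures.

Bolt shear: A_b = π·24²/4 = 452.4 mm²; R_n = 372 × 452.4 × 4 × 1 / 1000 = 673.2 kN → 0.75 × 673.2 = 505 kN.
Bearing (1.5 l_c t F_u ≤ 3.0 d t F_u): upper limit = 3.0·24·20·400 / 1000 = 576 kN.
  Edge l_c = 55 − 27/2 = 41.5 → r_n = 498 kN; interior l_c = 100 − 27 = 73 → r_n = 576 kN.
  R_n,bearing = 2·498 + 2·576 = 2148 kN → 0.75 × 2148 = 1610 kN.
Bolt shear governs: 505 kN.

505 kN (bolt shear governs)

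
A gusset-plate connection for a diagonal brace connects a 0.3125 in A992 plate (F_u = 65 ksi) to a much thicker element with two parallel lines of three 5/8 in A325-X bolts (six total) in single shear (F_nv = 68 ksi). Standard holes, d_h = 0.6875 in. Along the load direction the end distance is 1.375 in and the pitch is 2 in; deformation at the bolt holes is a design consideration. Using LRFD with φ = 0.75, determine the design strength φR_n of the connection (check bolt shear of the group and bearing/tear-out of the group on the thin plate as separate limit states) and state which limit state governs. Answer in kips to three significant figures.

Bolt shear: A_b = π·0.625²/4 = 0.3068 in²; R_n = 68 × 0.3068 × 6 × 1 = 125.2 kips → 0.75 × 125.2 = 93.9 kips.
Bearing (1.2 l_c t F_u ≤ 2.4 d t F_u): upper limit = 2.4·0.625·0.3125·65 = 30.47 kips.
  Edge l_c = 1.375 − 0.6875/2 = 1.031 → r_n = 25.14 kips; interior l_c = 2 − 0.6875 = 1.312 → r_n = 30.47 kips.
  R_n,bearing = 2·25.14 + 4·30.47 = 172.1 kips → 0.75 × 172.1 = 129 kips.
Bolt shear governs: 93.9 kips.

93.9 kips (bolt shear governs)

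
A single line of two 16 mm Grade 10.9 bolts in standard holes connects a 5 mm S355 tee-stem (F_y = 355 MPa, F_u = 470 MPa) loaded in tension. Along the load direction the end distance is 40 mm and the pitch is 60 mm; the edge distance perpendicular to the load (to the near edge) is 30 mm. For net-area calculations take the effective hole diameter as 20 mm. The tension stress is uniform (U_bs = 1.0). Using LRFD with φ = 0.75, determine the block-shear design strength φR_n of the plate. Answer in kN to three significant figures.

109 kN

Shear plane L_v = 40 + 1·60 = 100 mm; A_gv = 100 × 5 = 500 mm².
A_nv = (100 − 1.5·20) × 5 = 350 mm².
A_nt = (30 − 0.5·20) × 5 = 100 mm².
0.6 F_u A_nv = 98.7 kN; 0.6 F_y A_gv = 106.5 kN → shear rupture governs the shear term.
R_n = 98.7 + 1.0 × 470 × 100 / 1000 = 145.7 kN.
Design strength φR_n = 0.75 × 145.7 = 109 kN.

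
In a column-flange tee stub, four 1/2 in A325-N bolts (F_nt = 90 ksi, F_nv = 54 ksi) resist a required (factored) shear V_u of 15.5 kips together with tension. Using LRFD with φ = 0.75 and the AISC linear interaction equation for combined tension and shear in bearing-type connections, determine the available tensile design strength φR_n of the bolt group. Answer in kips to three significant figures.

43.1 kips

A_b = π·0.5²/4 = 0.1963 in²; f_rv = 15.5 / (4 × 0.1963) = 19.74 ksi.
F'_nt = 1.3 F_nt − (F_nt / φF_nv) f_rv = 1.3·90 − (90/(0.75·54))·19.74 = 73.14 ksi, capped at F_nt → F'_nt = 73.14 ksi.
R_n = F'_nt · A_b · n = 73.14 × 0.1963 × 4 = 57.45 kips.
Design strength φR_n = 0.75 × 57.45 = 43.1 kips.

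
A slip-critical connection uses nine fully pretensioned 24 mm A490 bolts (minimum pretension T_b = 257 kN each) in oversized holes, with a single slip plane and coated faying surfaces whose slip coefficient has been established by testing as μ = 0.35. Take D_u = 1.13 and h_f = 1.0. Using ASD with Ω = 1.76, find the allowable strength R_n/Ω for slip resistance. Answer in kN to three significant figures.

R_n = μ · D_u · h_f · T_b · n_s · n_b = 0.35 × 1.13 × 1.0 × 257 × 1 × 9 = 914.8 kN.
Allowable strength R_n/Ω = 914.8 / 1.76 = 520 kN.

520 kN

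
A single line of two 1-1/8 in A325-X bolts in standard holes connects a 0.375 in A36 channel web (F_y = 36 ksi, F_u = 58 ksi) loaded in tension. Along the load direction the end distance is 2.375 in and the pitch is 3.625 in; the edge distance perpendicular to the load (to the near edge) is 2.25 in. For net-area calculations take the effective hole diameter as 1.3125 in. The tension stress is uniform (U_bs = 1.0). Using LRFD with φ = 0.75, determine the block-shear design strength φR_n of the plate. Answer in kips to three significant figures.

62.4 kips

Shear plane L_v = 2.375 + 1·3.625 = 6 in; A_gv = 6 × 0.375 = 2.25 in².
A_nv = (6 − 1.5·1.3125) × 0.375 = 1.512 in².
A_nt = (2.25 − 0.5·1.3125) × 0.375 = 0.5977 in².
0.6 F_u A_nv = 52.61 kips; 0.6 F_y A_gv = 48.6 kips → shear yielding governs the shear term.
R_n = 48.6 + 1.0 × 58 × 0.5977 = 83.26 kips.
Design strength φR_n = 0.75 × 83.26 = 62.4 kips.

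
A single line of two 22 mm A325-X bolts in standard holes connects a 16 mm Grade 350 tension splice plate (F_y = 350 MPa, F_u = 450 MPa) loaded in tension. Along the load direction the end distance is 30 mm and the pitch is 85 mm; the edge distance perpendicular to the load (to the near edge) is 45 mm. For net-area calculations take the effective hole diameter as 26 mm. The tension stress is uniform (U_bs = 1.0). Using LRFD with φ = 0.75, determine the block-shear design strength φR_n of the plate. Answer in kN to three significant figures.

Shear plane L_v = 30 + 1·85 = 115 mm; A_gv = 115 × 16 = 1840 mm².
A_nv = (115 − 1.5·26) × 16 = 1216 mm².
A_nt = (45 − 0.5·26) × 16 = 512 mm².
0.6 F_u A_nv = 328.3 kN; 0.6 F_y A_gv = 386.4 kN → shear rupture governs the shear term.
R_n = 328.3 + 1.0 × 450 × 512 / 1000 = 558.7 kN.
Design strength φR_n = 0.75 × 558.7 = 419 kN.

419 kN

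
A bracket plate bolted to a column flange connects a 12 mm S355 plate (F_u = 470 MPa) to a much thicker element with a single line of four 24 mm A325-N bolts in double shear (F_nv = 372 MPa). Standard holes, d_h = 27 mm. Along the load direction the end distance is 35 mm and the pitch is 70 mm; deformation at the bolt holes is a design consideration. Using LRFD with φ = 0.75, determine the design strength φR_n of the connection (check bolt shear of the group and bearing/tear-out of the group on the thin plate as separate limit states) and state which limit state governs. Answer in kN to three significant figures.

Bolt shear: A_b = π·24²/4 = 452.4 mm²; R_n = 372 × 452.4 × 4 × 2 / 1000 = 1346 kN → 0.75 × 1346 = 1010 kN.
Bearing (1.2 l_c t F_u ≤ 2.4 d t F_u): upper limit = 2.4·24·12·470 / 1000 = 324.9 kN.
  Edge l_c = 35 − 27/2 = 21.5 → r_n = 145.5 kN; interior l_c = 70 − 27 = 43 → r_n = 291 kN.
  R_n,bearing = 1·145.5 + 3·291 = 1019 kN → 0.75 × 1019 = 764 kN.
Bearing governs: 764 kN.

764 kN (bearing governs)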